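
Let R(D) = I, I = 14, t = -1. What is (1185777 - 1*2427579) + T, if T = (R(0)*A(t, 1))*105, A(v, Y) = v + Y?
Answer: -1241802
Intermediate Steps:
R(D) = 14
A(v, Y) = Y + v
T = 0 (T = (14*(1 - 1))*105 = (14*0)*105 = 0*105 = 0)
(1185777 - 1*2427579) + T = (1185777 - 1*2427579) + 0 = (1185777 - 2427579) + 0 = -1241802 + 0 = -1241802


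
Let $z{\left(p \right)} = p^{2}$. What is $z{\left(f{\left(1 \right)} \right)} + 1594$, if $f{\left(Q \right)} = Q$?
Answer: $1595$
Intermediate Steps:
$z{\left(f{\left(1 \right)} \right)} + 1594 = 1^{2} + 1594 = 1 + 1594 = 1595$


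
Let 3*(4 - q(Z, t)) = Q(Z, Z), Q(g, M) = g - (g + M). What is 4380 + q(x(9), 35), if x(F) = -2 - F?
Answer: 13141/3 ≈ 4380.3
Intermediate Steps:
Q(g, M) = -M (Q(g, M) = g - (M + g) = g + (-M - g) = -M)
q(Z, t) = 4 + Z/3 (q(Z, t) = 4 - (-1)*Z/3 = 4 + Z/3)
4380 + q(x(9), 35) = 4380 + (4 + (-2 - 1*9)/3) = 4380 + (4 + (-2 - 9)/3) = 4380 + (4 + (1/3)*(-11)) = 4380 + (4 - 11/3) = 4380 + 1/3 = 13141/3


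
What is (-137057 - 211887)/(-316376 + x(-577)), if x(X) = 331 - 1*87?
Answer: 87236/79033 ≈ 1.1038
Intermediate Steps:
x(X) = 244 (x(X) = 331 - 87 = 244)
(-137057 - 211887)/(-316376 + x(-577)) = (-137057 - 211887)/(-316376 + 244) = -348944/(-316132) = -348944*(-1/316132) = 87236/79033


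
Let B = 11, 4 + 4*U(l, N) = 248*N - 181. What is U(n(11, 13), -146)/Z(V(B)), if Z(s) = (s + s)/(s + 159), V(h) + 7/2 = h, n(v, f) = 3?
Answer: -4039623/40 ≈ -1.0099e+5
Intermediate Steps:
U(l, N) = -185/4 + 62*N (U(l, N) = -1 + (248*N - 181)/4 = -1 + (-181 + 248*N)/4 = -1 + (-181/4 + 62*N) = -185/4 + 62*N)
V(h) = -7/2 + h
Z(s) = 2*s/(159 + s) (Z(s) = (2*s)/(159 + s) = 2*s/(159 + s))
U(n(11, 13), -146)/Z(V(B)) = (-185/4 + 62*(-146))/((2*(-7/2 + 11)/(159 + (-7/2 + 11)))) = (-185/4 - 9052)/((2*(15/2)/(159 + 15/2))) = -36393/(4*(2*(15/2)/(333/2))) = -36393/(4*(2*(15/2)*(2/333))) = -36393/(4*10/111) = -36393/4*111/10 = -4039623/40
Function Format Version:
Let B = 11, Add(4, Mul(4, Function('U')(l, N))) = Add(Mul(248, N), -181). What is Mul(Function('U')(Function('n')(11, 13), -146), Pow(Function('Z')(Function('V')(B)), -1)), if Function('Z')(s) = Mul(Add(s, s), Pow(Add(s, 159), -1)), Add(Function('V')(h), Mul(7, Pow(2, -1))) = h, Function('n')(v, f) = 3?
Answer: Rational(-4039623, 40) ≈ -1.0099e+5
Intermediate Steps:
Function('U')(l, N) = Add(Rational(-185, 4), Mul(62, N)) (Function('U')(l, N) = Add(-1, Mul(Rational(1, 4), Add(Mul(248, N), -181))) = Add(-1, Mul(Rational(1, 4), Add(-181, Mul(248, N)))) = Add(-1, Add(Rational(-181, 4), Mul(62, N))) = Add(Rational(-185, 4), Mul(62, N)))
Function('V')(h) = Add(Rational(-7, 2), h)
Function('Z')(s) = Mul(2, s, Pow(Add(159, s), -1)) (Function('Z')(s) = Mul(Mul(2, s), Pow(Add(159, s), -1)) = Mul(2, s, Pow(Add(159, s), -1)))
Mul(Function('U')(Function('n')(11, 13), -146), Pow(Function('Z')(Function('V')(B)), -1)) = Mul(Add(Rational(-185, 4), Mul(62, -146)), Pow(Mul(2, Add(Rational(-7, 2), 11), Pow(Add(159, Add(Rational(-7, 2), 11)), -1)), -1)) = Mul(Add(Rational(-185, 4), -9052), Pow(Mul(2, Rational(15, 2), Pow(Add(159, Rational(15, 2)), -1)), -1)) = Mul(Rational(-36393, 4), Pow(Mul(2, Rational(15, 2), Pow(Rational(333, 2), -1)), -1)) = Mul(Rational(-36393, 4), Pow(Mul(2, Rational(15, 2), Rational(2, 333)), -1)) = Mul(Rational(-36393, 4), Pow(Rational(10, 111), -1)) = Mul(Rational(-36393, 4), Rational(111, 10)) = Rational(-4039623, 40)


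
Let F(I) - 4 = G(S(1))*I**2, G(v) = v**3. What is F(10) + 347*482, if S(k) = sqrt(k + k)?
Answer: 167258 + 200*sqrt(2) ≈ 1.6754e+5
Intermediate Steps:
S(k) = sqrt(2)*sqrt(k) (S(k) = sqrt(2*k) = sqrt(2)*sqrt(k))
F(I) = 4 + 2*sqrt(2)*I**2 (F(I) = 4 + (sqrt(2)*sqrt(1))**3*I**2 = 4 + (sqrt(2)*1)**3*I**2 = 4 + (sqrt(2))**3*I**2 = 4 + (2*sqrt(2))*I**2 = 4 + 2*sqrt(2)*I**2)
F(10) + 347*482 = (4 + 2*sqrt(2)*10**2) + 347*482 = (4 + 2*sqrt(2)*100) + 167254 = (4 + 200*sqrt(2)) + 167254 = 167258 + 200*sqrt(2)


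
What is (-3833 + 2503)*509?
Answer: -676970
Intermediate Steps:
(-3833 + 2503)*509 = -1330*509 = -676970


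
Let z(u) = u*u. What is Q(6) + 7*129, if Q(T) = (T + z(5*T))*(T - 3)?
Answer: 3621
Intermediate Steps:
z(u) = u**2
Q(T) = (-3 + T)*(T + 25*T**2) (Q(T) = (T + (5*T)**2)*(T - 3) = (T + 25*T**2)*(-3 + T) = (-3 + T)*(T + 25*T**2))
Q(6) + 7*129 = 6*(-3 - 74*6 + 25*6**2) + 7*129 = 6*(-3 - 444 + 25*36) + 903 = 6*(-3 - 444 + 900) + 903 = 6*453 + 903 = 2718 + 903 = 3621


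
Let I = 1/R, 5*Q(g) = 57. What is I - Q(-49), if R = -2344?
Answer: -133613/11720 ≈ -11.400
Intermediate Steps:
Q(g) = 57/5 (Q(g) = (⅕)*57 = 57/5)
I = -1/2344 (I = 1/(-2344) = -1/2344 ≈ -0.00042662)
I - Q(-49) = -1/2344 - 1*57/5 = -1/2344 - 57/5 = -133613/11720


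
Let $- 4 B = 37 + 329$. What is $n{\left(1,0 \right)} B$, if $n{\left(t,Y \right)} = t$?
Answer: $- \frac{183}{2} \approx -91.5$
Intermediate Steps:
$B = - \frac{183}{2}$ ($B = - \frac{37 + 329}{4} = \left(- \frac{1}{4}\right) 366 = - \frac{183}{2} \approx -91.5$)
$n{\left(1,0 \right)} B = 1 \left(- \frac{183}{2}\right) = - \frac{183}{2}$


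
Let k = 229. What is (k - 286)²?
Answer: 3249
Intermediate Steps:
(k - 286)² = (229 - 286)² = (-57)² = 3249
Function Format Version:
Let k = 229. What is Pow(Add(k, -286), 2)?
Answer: 3249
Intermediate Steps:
Pow(Add(k, -286), 2) = Pow(Add(229, -286), 2) = Pow(-57, 2) = 3249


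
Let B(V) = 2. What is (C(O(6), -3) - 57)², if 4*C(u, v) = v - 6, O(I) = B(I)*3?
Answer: 56169/16 ≈ 3510.6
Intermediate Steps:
O(I) = 6 (O(I) = 2*3 = 6)
C(u, v) = -3/2 + v/4 (C(u, v) = (v - 6)/4 = (-6 + v)/4 = -3/2 + v/4)
(C(O(6), -3) - 57)² = ((-3/2 + (¼)*(-3)) - 57)² = ((-3/2 - ¾) - 57)² = (-9/4 - 57)² = (-237/4)² = 56169/16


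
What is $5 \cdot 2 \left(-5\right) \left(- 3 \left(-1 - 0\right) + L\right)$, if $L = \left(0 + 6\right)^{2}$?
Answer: $-1950$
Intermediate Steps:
$L = 36$ ($L = 6^{2} = 36$)
$5 \cdot 2 \left(-5\right) \left(- 3 \left(-1 - 0\right) + L\right) = 5 \cdot 2 \left(-5\right) \left(- 3 \left(-1 - 0\right) + 36\right) = 10 \left(-5\right) \left(- 3 \left(-1 + 0\right) + 36\right) = - 50 \left(\left(-3\right) \left(-1\right) + 36\right) = - 50 \left(3 + 36\right) = \left(-50\right) 39 = -1950$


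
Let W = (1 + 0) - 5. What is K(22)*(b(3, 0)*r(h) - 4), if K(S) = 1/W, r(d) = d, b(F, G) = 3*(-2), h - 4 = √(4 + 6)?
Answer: 7 + 3*√10/2 ≈ 11.743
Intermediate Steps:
W = -4 (W = 1 - 5 = -4)
h = 4 + √10 (h = 4 + √(4 + 6) = 4 + √10 ≈ 7.1623)
b(F, G) = -6
K(S) = -¼ (K(S) = 1/(-4) = -¼)
K(22)*(b(3, 0)*r(h) - 4) = -(-6*(4 + √10) - 4)/4 = -((-24 - 6*√10) - 4)/4 = -(-28 - 6*√10)/4 = 7 + 3*√10/2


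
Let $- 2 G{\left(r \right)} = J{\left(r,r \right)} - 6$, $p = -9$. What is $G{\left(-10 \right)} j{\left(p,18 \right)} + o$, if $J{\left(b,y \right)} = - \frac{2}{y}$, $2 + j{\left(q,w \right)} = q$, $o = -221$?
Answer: $- \frac{2529}{10} \approx -252.9$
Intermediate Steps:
$j{\left(q,w \right)} = -2 + q$
$G{\left(r \right)} = 3 + \frac{1}{r}$ ($G{\left(r \right)} = - \frac{- \frac{2}{r} - 6}{2} = - \frac{-6 - \frac{2}{r}}{2} = 3 + \frac{1}{r}$)
$G{\left(-10 \right)} j{\left(p,18 \right)} + o = \left(3 + \frac{1}{-10}\right) \left(-2 - 9\right) - 221 = \left(3 - \frac{1}{10}\right) \left(-11\right) - 221 = \frac{29}{10} \left(-11\right) - 221 = - \frac{319}{10} - 221 = - \frac{2529}{10}$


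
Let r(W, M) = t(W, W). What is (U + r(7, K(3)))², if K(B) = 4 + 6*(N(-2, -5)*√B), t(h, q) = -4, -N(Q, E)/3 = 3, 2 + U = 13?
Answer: 49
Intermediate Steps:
U = 11 (U = -2 + 13 = 11)
N(Q, E) = -9 (N(Q, E) = -3*3 = -9)
K(B) = 4 - 54*√B (K(B) = 4 + 6*(-9*√B) = 4 - 54*√B)
r(W, M) = -4
(U + r(7, K(3)))² = (11 - 4)² = 7² = 49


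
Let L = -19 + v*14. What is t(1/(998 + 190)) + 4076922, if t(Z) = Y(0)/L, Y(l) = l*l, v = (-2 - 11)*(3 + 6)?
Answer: 4076922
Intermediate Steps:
v = -117 (v = -13*9 = -117)
L = -1657 (L = -19 - 117*14 = -19 - 1638 = -1657)
Y(l) = l²
t(Z) = 0 (t(Z) = 0²/(-1657) = 0*(-1/1657) = 0)
t(1/(998 + 190)) + 4076922 = 0 + 4076922 = 4076922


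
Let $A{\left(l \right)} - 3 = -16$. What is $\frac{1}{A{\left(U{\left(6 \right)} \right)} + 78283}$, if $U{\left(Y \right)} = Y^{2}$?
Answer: $\frac{1}{78270} \approx 1.2776 \cdot 10^{-5}$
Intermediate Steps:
$A{\left(l \right)} = -13$ ($A{\left(l \right)} = 3 - 16 = -13$)
$\frac{1}{A{\left(U{\left(6 \right)} \right)} + 78283} = \frac{1}{-13 + 78283} = \frac{1}{78270}$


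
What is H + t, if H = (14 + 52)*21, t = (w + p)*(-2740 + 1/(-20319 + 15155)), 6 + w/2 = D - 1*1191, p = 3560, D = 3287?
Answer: -27377224209/1291 ≈ -2.1206e+7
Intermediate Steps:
w = 4180 (w = -12 + 2*(3287 - 1*1191) = -12 + 2*(3287 - 1191) = -12 + 2*2096 = -12 + 4192 = 4180)
t = -27379013535/1291 (t = (4180 + 3560)*(-2740 + 1/(-20319 + 15155)) = 7740*(-2740 + 1/(-5164)) = 7740*(-2740 - 1/5164) = 7740*(-14149361/5164) = -27379013535/1291 ≈ -2.1208e+7)
H = 1386 (H = 66*21 = 1386)
H + t = 1386 - 27379013535/1291 = -27377224209/1291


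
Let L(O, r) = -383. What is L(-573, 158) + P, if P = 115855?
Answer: 115472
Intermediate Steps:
L(-573, 158) + P = -383 + 115855 = 115472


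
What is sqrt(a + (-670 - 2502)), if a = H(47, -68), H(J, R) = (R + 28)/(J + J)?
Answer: 4*I*sqrt(437993)/47 ≈ 56.324*I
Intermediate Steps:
H(J, R) = (28 + R)/(2*J) (H(J, R) = (28 + R)/((2*J)) = (28 + R)*(1/(2*J)) = (28 + R)/(2*J))
a = -20/47 (a = (1/2)*(28 - 68)/47 = (1/2)*(1/47)*(-40) = -20/47 ≈ -0.42553)
sqrt(a + (-670 - 2502)) = sqrt(-20/47 + (-670 - 2502)) = sqrt(-20/47 - 3172) = sqrt(-149104/47) = 4*I*sqrt(437993)/47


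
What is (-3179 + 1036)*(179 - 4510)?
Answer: 9281333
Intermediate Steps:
(-3179 + 1036)*(179 - 4510) = -2143*(-4331) = 9281333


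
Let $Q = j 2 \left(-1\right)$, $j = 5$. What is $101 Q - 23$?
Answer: $-1033$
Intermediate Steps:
$Q = -10$ ($Q = 5 \cdot 2 \left(-1\right) = 10 \left(-1\right) = -10$)
$101 Q - 23 = 101 \left(-10\right) - 23 = -1010 - 23 = -1033$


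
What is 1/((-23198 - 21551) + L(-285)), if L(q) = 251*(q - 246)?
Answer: -1/178030 ≈ -5.6170e-6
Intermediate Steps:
L(q) = -61746 + 251*q (L(q) = 251*(-246 + q) = -61746 + 251*q)
1/((-23198 - 21551) + L(-285)) = 1/((-23198 - 21551) + (-61746 + 251*(-285))) = 1/(-44749 + (-61746 - 71535)) = 1/(-44749 - 133281) = 1/(-178030) = -1/178030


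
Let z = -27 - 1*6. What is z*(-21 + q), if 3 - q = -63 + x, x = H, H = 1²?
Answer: -1452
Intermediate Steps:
H = 1
x = 1
z = -33 (z = -27 - 6 = -33)
q = 65 (q = 3 - (-63 + 1) = 3 - 1*(-62) = 3 + 62 = 65)
z*(-21 + q) = -33*(-21 + 65) = -33*44 = -1452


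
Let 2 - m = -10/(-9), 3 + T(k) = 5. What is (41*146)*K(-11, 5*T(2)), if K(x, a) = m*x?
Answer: -526768/9 ≈ -58530.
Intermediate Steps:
T(k) = 2 (T(k) = -3 + 5 = 2)
m = 8/9 (m = 2 - (-10)/(-9) = 2 - (-10)*(-1)/9 = 2 - 1*10/9 = 2 - 10/9 = 8/9 ≈ 0.88889)
K(x, a) = 8*x/9
(41*146)*K(-11, 5*T(2)) = (41*146)*((8/9)*(-11)) = 5986*(-88/9) = -526768/9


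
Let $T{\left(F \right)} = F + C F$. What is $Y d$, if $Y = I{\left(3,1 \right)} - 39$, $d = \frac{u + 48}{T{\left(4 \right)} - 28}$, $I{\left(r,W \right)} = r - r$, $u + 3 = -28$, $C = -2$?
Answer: $\frac{663}{32} \approx 20.719$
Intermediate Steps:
$u = -31$ ($u = -3 - 28 = -31$)
$I{\left(r,W \right)} = 0$
$T{\left(F \right)} = - F$ ($T{\left(F \right)} = F - 2 F = - F$)
$d = - \frac{17}{32}$ ($d = \frac{-31 + 48}{\left(-1\right) 4 - 28} = \frac{17}{-4 - 28} = \frac{17}{-32} = 17 \left(- \frac{1}{32}\right) = - \frac{17}{32} \approx -0.53125$)
$Y = -39$ ($Y = 0 - 39 = -39$)
$Y d = \left(-39\right) \left(- \frac{17}{32}\right) = \frac{663}{32}$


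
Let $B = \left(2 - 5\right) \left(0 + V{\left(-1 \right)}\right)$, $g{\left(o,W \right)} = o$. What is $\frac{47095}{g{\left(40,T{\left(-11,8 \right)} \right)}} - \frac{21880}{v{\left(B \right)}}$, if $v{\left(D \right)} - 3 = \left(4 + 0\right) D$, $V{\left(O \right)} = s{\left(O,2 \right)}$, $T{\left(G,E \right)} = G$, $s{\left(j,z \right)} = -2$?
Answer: $\frac{79273}{216} \approx 367.0$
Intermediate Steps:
$V{\left(O \right)} = -2$
$B = 6$ ($B = \left(2 - 5\right) \left(0 - 2\right) = \left(-3\right) \left(-2\right) = 6$)
$v{\left(D \right)} = 3 + 4 D$ ($v{\left(D \right)} = 3 + \left(4 + 0\right) D = 3 + 4 D$)
$\frac{47095}{g{\left(40,T{\left(-11,8 \right)} \right)}} - \frac{21880}{v{\left(B \right)}} = \frac{47095}{40} - \frac{21880}{3 + 4 \cdot 6} = 47095 \cdot \frac{1}{40} - \frac{21880}{3 + 24} = \frac{9419}{8} - \frac{21880}{27} = \frac{79273}{216}$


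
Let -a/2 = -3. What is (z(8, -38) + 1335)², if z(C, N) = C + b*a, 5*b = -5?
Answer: 1787569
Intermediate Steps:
b = -1 (b = (⅕)*(-5) = -1)
a = 6 (a = -2*(-3) = 6)
z(C, N) = -6 + C (z(C, N) = C - 1*6 = C - 6 = -6 + C)
(z(8, -38) + 1335)² = ((-6 + 8) + 1335)² = (2 + 1335)² = 1337² = 1787569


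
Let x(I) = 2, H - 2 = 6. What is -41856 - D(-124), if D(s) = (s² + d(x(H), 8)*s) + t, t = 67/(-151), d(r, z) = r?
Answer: -8604517/151 ≈ -56984.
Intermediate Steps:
H = 8 (H = 2 + 6 = 8)
t = -67/151 (t = 67*(-1/151) = -67/151 ≈ -0.44371)
D(s) = -67/151 + s² + 2*s (D(s) = (s² + 2*s) - 67/151 = -67/151 + s² + 2*s)
-41856 - D(-124) = -41856 - (-67/151 + (-124)² + 2*(-124)) = -41856 - (-67/151 + 15376 - 248) = -41856 - 1*2284261/151 = -41856 - 2284261/151 = -8604517/151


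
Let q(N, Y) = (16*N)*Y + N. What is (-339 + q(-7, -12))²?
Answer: 996004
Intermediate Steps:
q(N, Y) = N + 16*N*Y (q(N, Y) = 16*N*Y + N = N + 16*N*Y)
(-339 + q(-7, -12))² = (-339 - 7*(1 + 16*(-12)))² = (-339 - 7*(1 - 192))² = (-339 - 7*(-191))² = (-339 + 1337)² = 998² = 996004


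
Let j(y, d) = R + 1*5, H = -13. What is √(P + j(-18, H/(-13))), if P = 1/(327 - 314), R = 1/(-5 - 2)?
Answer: √40859/91 ≈ 2.2213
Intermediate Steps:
R = -⅐ (R = 1/(-7) = -⅐ ≈ -0.14286)
j(y, d) = 34/7 (j(y, d) = -⅐ + 1*5 = -⅐ + 5 = 34/7)
P = 1/13 ≈ 0.076923
√(P + j(-18, H/(-13))) = √(1/13 + 34/7) = √(449/91) = √40859/91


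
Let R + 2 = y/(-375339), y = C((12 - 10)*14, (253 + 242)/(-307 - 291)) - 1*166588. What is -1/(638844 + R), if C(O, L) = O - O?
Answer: -375339/239782484026 ≈ -1.5653e-6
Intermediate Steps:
C(O, L) = 0
y = -166588 (y = 0 - 1*166588 = 0 - 166588 = -166588)
R = -584090/375339 (R = -2 - 166588/(-375339) = -2 - 166588*(-1/375339) = -2 + 166588/375339 = -584090/375339 ≈ -1.5562)
-1/(638844 + R) = -1/(638844 - 584090/375339) = -1/239782484026/375339 = -1*375339/239782484026 = -375339/239782484026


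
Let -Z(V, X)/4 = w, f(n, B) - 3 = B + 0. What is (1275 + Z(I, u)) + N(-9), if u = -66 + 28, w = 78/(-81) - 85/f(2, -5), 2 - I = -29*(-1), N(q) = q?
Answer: 29696/27 ≈ 1099.9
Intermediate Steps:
I = -27 (I = 2 - (-29)*(-1) = 2 - 1*29 = 2 - 29 = -27)
f(n, B) = 3 + B (f(n, B) = 3 + (B + 0) = 3 + B)
w = 2243/54 (w = 78/(-81) - 85/(3 - 5) = 78*(-1/81) - 85/(-2) = -26/27 - 85*(-1/2) = -26/27 + 85/2 = 2243/54 ≈ 41.537)
u = -38
Z(V, X) = -4486/27 (Z(V, X) = -4*2243/54 = -4486/27)
(1275 + Z(I, u)) + N(-9) = (1275 - 4486/27) - 9 = 29939/27 - 9 = 29696/27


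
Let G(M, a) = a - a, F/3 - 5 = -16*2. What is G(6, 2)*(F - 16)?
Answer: 0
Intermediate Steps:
F = -81 (F = 15 + 3*(-16*2) = 15 + 3*(-32) = 15 - 96 = -81)
G(M, a) = 0
G(6, 2)*(F - 16) = 0*(-81 - 16) = 0*(-97) = 0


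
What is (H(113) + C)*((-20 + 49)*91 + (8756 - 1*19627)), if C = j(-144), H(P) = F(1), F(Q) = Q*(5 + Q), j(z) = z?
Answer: 1136016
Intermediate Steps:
H(P) = 6 (H(P) = 1*(5 + 1) = 1*6 = 6)
C = -144
(H(113) + C)*((-20 + 49)*91 + (8756 - 1*19627)) = (6 - 144)*((-20 + 49)*91 + (8756 - 1*19627)) = -138*(29*91 + (8756 - 19627)) = -138*(2639 - 10871) = -138*(-8232) = 1136016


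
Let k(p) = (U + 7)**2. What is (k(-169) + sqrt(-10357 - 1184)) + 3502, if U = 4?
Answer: 3623 + I*sqrt(11541) ≈ 3623.0 + 107.43*I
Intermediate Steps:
k(p) = 121 (k(p) = (4 + 7)**2 = 11**2 = 121)
(k(-169) + sqrt(-10357 - 1184)) + 3502 = (121 + sqrt(-10357 - 1184)) + 3502 = (121 + sqrt(-11541)) + 3502 = (121 + I*sqrt(11541)) + 3502 = 3623 + I*sqrt(11541)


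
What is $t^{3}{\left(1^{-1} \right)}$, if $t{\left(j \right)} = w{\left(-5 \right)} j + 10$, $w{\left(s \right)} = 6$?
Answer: $4096$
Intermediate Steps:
$t{\left(j \right)} = 10 + 6 j$ ($t{\left(j \right)} = 6 j + 10 = 10 + 6 j$)
$t^{3}{\left(1^{-1} \right)} = \left(10 + \frac{6}{1}\right)^{3} = \left(10 + 6 \cdot 1\right)^{3} = \left(10 + 6\right)^{3} = 16^{3} = 4096$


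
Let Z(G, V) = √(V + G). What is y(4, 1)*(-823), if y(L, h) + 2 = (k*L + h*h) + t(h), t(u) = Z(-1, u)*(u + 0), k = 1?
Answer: -2469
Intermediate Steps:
Z(G, V) = √(G + V)
t(u) = u*√(-1 + u) (t(u) = √(-1 + u)*(u + 0) = √(-1 + u)*u = u*√(-1 + u))
y(L, h) = -2 + L + h² + h*√(-1 + h) (y(L, h) = -2 + ((1*L + h*h) + h*√(-1 + h)) = -2 + ((L + h²) + h*√(-1 + h)) = -2 + (L + h² + h*√(-1 + h)) = -2 + L + h² + h*√(-1 + h))
y(4, 1)*(-823) = (-2 + 4 + 1² + 1*√(-1 + 1))*(-823) = (-2 + 4 + 1 + 1*√0)*(-823) = (-2 + 4 + 1 + 1*0)*(-823) = (-2 + 4 + 1 + 0)*(-823) = 3*(-823) = -2469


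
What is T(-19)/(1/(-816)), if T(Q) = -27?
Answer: 22032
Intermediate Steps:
T(-19)/(1/(-816)) = -27/(1/(-816)) = -27/(-1/816) = -27*(-816) = 22032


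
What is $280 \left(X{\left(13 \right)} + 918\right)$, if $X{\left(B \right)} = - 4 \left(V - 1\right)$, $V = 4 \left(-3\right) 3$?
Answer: $298480$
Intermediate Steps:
$V = -36$ ($V = \left(-12\right) 3 = -36$)
$X{\left(B \right)} = 148$ ($X{\left(B \right)} = - 4 \left(-36 - 1\right) = \left(-4\right) \left(-37\right) = 148$)
$280 \left(X{\left(13 \right)} + 918\right) = 280 \left(148 + 918\right) = 280 \cdot 1066 = 298480$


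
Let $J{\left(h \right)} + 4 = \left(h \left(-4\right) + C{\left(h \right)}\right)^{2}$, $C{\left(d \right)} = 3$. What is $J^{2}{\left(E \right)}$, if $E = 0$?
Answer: $25$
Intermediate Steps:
$J{\left(h \right)} = -4 + \left(3 - 4 h\right)^{2}$ ($J{\left(h \right)} = -4 + \left(h \left(-4\right) + 3\right)^{2} = -4 + \left(- 4 h + 3\right)^{2} = -4 + \left(3 - 4 h\right)^{2}$)
$J^{2}{\left(E \right)} = \left(-4 + \left(-3 + 4 \cdot 0\right)^{2}\right)^{2} = \left(-4 + \left(-3 + 0\right)^{2}\right)^{2} = \left(-4 + \left(-3\right)^{2}\right)^{2} = \left(-4 + 9\right)^{2} = 5^{2} = 25$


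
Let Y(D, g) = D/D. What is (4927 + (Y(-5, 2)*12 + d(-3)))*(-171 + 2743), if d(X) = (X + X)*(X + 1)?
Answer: 12733972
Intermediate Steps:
Y(D, g) = 1
d(X) = 2*X*(1 + X) (d(X) = (2*X)*(1 + X) = 2*X*(1 + X))
(4927 + (Y(-5, 2)*12 + d(-3)))*(-171 + 2743) = (4927 + (1*12 + 2*(-3)*(1 - 3)))*(-171 + 2743) = (4927 + (12 + 2*(-3)*(-2)))*2572 = (4927 + (12 + 12))*2572 = (4927 + 24)*2572 = 4951*2572 = 12733972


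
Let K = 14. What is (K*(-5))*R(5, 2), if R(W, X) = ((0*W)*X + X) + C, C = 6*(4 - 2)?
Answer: -980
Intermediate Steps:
C = 12 (C = 6*2 = 12)
R(W, X) = 12 + X (R(W, X) = ((0*W)*X + X) + 12 = (0*X + X) + 12 = (0 + X) + 12 = X + 12 = 12 + X)
(K*(-5))*R(5, 2) = (14*(-5))*(12 + 2) = -70*14 = -980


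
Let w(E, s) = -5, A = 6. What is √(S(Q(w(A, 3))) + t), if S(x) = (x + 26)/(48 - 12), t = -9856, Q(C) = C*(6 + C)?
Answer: I*√354795/6 ≈ 99.274*I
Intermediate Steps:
S(x) = 13/18 + x/36 (S(x) = (26 + x)/36 = (26 + x)*(1/36) = 13/18 + x/36)
√(S(Q(w(A, 3))) + t) = √((13/18 + (-5*(6 - 5))/36) - 9856) = √((13/18 + (-5*1)/36) - 9856) = √((13/18 + (1/36)*(-5)) - 9856) = √((13/18 - 5/36) - 9856) = √(7/12 - 9856) = √(-118265/12) = I*√354795/6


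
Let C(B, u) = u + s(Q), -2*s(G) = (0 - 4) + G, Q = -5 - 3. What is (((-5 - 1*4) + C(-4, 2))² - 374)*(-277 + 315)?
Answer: -14174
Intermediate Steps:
Q = -8
s(G) = 2 - G/2 (s(G) = -((0 - 4) + G)/2 = -(-4 + G)/2 = 2 - G/2)
C(B, u) = 6 + u (C(B, u) = u + (2 - ½*(-8)) = u + (2 + 4) = u + 6 = 6 + u)
(((-5 - 1*4) + C(-4, 2))² - 374)*(-277 + 315) = (((-5 - 1*4) + (6 + 2))² - 374)*(-277 + 315) = (((-5 - 4) + 8)² - 374)*38 = ((-9 + 8)² - 374)*38 = ((-1)² - 374)*38 = (1 - 374)*38 = -373*38 = -14174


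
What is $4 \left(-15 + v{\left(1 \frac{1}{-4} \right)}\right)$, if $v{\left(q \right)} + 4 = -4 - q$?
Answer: $-91$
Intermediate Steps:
$v{\left(q \right)} = -8 - q$ ($v{\left(q \right)} = -4 - \left(4 + q\right) = -8 - q$)
$4 \left(-15 + v{\left(1 \frac{1}{-4} \right)}\right) = 4 \left(-15 - \left(8 + 1 \frac{1}{-4}\right)\right) = 4 \left(-15 - \left(8 + 1 \left(- \frac{1}{4}\right)\right)\right) = 4 \left(-15 - \frac{31}{4}\right) = 4 \left(- \frac{91}{4}\right) = -91$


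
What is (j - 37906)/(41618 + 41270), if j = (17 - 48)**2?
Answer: -36945/82888 ≈ -0.44572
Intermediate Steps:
j = 961 (j = (-31)**2 = 961)
(j - 37906)/(41618 + 41270) = (961 - 37906)/(41618 + 41270) = -36945/82888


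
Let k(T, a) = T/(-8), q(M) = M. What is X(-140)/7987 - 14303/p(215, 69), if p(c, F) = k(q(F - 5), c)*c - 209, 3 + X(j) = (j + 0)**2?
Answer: 152040674/15406923 ≈ 9.8683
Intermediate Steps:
k(T, a) = -T/8 (k(T, a) = T*(-1/8) = -T/8)
X(j) = -3 + j**2 (X(j) = -3 + (j + 0)**2 = -3 + j**2)
p(c, F) = -209 + c*(5/8 - F/8) (p(c, F) = (-(F - 5)/8)*c - 209 = (-(-5 + F)/8)*c - 209 = (5/8 - F/8)*c - 209 = c*(5/8 - F/8) - 209 = -209 + c*(5/8 - F/8))
X(-140)/7987 - 14303/p(215, 69) = (-3 + (-140)**2)/7987 - 14303/(-209 + (1/8)*215*(5 - 1*69)) = (-3 + 19600)*(1/7987) - 14303/(-209 + (1/8)*215*(5 - 69)) = 19597*(1/7987) - 14303/(-209 + (1/8)*215*(-64)) = 19597/7987 - 14303/(-209 - 1720) = 19597/7987 - 14303/(-1929) = 19597/7987 - 14303*(-1/1929) = 19597/7987 + 14303/1929 = 152040674/15406923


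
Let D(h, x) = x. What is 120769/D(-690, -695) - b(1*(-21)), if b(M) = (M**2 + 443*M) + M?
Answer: 6052916/695 ≈ 8709.2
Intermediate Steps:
b(M) = M**2 + 444*M
120769/D(-690, -695) - b(1*(-21)) = 120769/(-695) - 1*(-21)*(444 + 1*(-21)) = 120769*(-1/695) - (-21)*(444 - 21) = -120769/695 - (-21)*423 = -120769/695 - 1*(-8883) = -120769/695 + 8883 = 6052916/695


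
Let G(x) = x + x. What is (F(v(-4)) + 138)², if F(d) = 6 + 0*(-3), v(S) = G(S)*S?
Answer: 20736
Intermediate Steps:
G(x) = 2*x
v(S) = 2*S² (v(S) = (2*S)*S = 2*S²)
F(d) = 6 (F(d) = 6 + 0 = 6)
(F(v(-4)) + 138)² = (6 + 138)² = 144² = 20736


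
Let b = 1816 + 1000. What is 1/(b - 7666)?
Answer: -1/4850 ≈ -0.00020619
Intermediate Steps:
b = 2816
1/(b - 7666) = 1/(2816 - 7666) = 1/(-4850) = -1/4850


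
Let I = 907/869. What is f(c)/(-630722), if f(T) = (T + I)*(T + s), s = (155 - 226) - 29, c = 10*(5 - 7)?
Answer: -988380/274048709 ≈ -0.0036066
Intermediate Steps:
c = -20 (c = 10*(-2) = -20)
I = 907/869 (I = 907*(1/869) = 907/869 ≈ 1.0437)
s = -100 (s = -71 - 29 = -100)
f(T) = (-100 + T)*(907/869 + T) (f(T) = (T + 907/869)*(T - 100) = (907/869 + T)*(-100 + T) = (-100 + T)*(907/869 + T))
f(c)/(-630722) = (-90700/869 + (-20)**2 - 85993/869*(-20))/(-630722) = (-90700/869 + 400 + 1719860/869)*(-1/630722) = (1976760/869)*(-1/630722) = -988380/274048709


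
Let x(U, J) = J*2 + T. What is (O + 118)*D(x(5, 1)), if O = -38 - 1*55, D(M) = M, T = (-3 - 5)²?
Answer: 1650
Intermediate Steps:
T = 64 (T = (-8)² = 64)
x(U, J) = 64 + 2*J (x(U, J) = J*2 + 64 = 2*J + 64 = 64 + 2*J)
O = -93 (O = -38 - 55 = -93)
(O + 118)*D(x(5, 1)) = (-93 + 118)*(64 + 2*1) = 25*(64 + 2) = 25*66 = 1650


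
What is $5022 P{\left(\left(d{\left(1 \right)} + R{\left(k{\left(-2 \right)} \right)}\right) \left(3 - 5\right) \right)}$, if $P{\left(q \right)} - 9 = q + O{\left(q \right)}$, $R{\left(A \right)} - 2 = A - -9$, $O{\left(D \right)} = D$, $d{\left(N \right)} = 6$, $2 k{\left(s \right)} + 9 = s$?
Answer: $-185814$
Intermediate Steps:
$k{\left(s \right)} = - \frac{9}{2} + \frac{s}{2}$
$R{\left(A \right)} = 11 + A$ ($R{\left(A \right)} = 2 + \left(A - -9\right) = 2 + \left(A + 9\right) = 2 + \left(9 + A\right) = 11 + A$)
$P{\left(q \right)} = 9 + 2 q$ ($P{\left(q \right)} = 9 + \left(q + q\right) = 9 + 2 q$)
$5022 P{\left(\left(d{\left(1 \right)} + R{\left(k{\left(-2 \right)} \right)}\right) \left(3 - 5\right) \right)} = 5022 \left(9 + 2 \left(6 + \left(11 + \left(- \frac{9}{2} + \frac{1}{2} \left(-2\right)\right)\right)\right) \left(3 - 5\right)\right) = 5022 \left(9 + 2 \left(6 + \left(11 - \frac{11}{2}\right)\right) \left(-2\right)\right) = 5022 \left(9 + 2 \left(6 + \frac{11}{2}\right) \left(-2\right)\right) = 5022 \left(9 + 2 \cdot \frac{23}{2} \left(-2\right)\right) = 5022 \left(9 + 2 \left(-23\right)\right) = 5022 \left(9 - 46\right) = 5022 \left(-37\right) = -185814$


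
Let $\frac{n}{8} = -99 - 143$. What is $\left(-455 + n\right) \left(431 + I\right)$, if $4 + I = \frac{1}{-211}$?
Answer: $- \frac{215419536}{211} \approx -1.0209 \cdot 10^{6}$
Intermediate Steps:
$n = -1936$ ($n = 8 \left(-99 - 143\right) = 8 \left(-242\right) = -1936$)
$I = - \frac{845}{211}$ ($I = -4 + \frac{1}{-211} = -4 - \frac{1}{211} = - \frac{845}{211} \approx -4.0047$)
$\left(-455 + n\right) \left(431 + I\right) = \left(-455 - 1936\right) \left(431 - \frac{845}{211}\right) = \left(-2391\right) \frac{90096}{211} = - \frac{215419536}{211}$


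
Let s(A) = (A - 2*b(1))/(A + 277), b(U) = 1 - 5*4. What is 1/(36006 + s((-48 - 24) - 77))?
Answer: 128/4608657 ≈ 2.7774e-5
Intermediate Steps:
b(U) = -19 (b(U) = 1 - 20 = -19)
s(A) = (38 + A)/(277 + A) (s(A) = (A - 2*(-19))/(A + 277) = (A + 38)/(277 + A) = (38 + A)/(277 + A))
1/(36006 + s((-48 - 24) - 77)) = 1/(36006 + (38 + ((-48 - 24) - 77))/(277 + ((-48 - 24) - 77))) = 1/(36006 + (38 + (-72 - 77))/(277 + (-72 - 77))) = 1/(36006 + (38 - 149)/(277 - 149)) = 1/(36006 - 111/128) = 1/(4608657/128) = 128/4608657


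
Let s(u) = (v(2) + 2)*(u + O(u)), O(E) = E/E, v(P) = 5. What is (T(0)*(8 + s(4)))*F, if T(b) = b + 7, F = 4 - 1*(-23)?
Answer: 8127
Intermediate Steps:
O(E) = 1
s(u) = 7 + 7*u (s(u) = (5 + 2)*(u + 1) = 7*(1 + u) = 7 + 7*u)
F = 27 (F = 4 + 23 = 27)
T(b) = 7 + b
(T(0)*(8 + s(4)))*F = ((7 + 0)*(8 + (7 + 7*4)))*27 = (7*(8 + (7 + 28)))*27 = (7*(8 + 35))*27 = (7*43)*27 = 301*27 = 8127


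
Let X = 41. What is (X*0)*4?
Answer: 0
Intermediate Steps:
(X*0)*4 = (41*0)*4 = 0*4 = 0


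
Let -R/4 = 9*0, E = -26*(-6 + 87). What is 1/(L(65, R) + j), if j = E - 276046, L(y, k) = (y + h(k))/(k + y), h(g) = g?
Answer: -1/278151 ≈ -3.5952e-6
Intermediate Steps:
E = -2106 (E = -26*81 = -2106)
R = 0 (R = -36*0 = -4*0 = 0)
L(y, k) = 1 (L(y, k) = (y + k)/(k + y) = (k + y)/(k + y) = 1)
j = -278152 (j = -2106 - 276046 = -278152)
1/(L(65, R) + j) = 1/(1 - 278152) = 1/(-278151) = -1/278151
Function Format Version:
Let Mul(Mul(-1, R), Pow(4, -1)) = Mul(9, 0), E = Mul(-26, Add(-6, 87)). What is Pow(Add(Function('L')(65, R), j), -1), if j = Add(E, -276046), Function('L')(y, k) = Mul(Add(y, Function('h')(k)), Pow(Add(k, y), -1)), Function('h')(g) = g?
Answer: Rational(-1, 278151) ≈ -3.5952e-6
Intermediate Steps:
E = -2106 (E = Mul(-26, 81) = -2106)
R = 0 (R = Mul(-4, Mul(9, 0)) = Mul(-4, 0) = 0)
Function('L')(y, k) = 1 (Function('L')(y, k) = Mul(Add(y, k), Pow(Add(k, y), -1)) = Mul(Add(k, y), Pow(Add(k, y), -1)) = 1)
j = -278152 (j = Add(-2106, -276046) = -278152)
Pow(Add(Function('L')(65, R), j), -1) = Pow(Add(1, -278152), -1) = Pow(-278151, -1) = Rational(-1, 278151)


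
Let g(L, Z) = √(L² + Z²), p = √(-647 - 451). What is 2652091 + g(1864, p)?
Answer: 2652091 + √3473398 ≈ 2.6540e+6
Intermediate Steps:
p = 3*I*√122 (p = √(-1098) = 3*I*√122 ≈ 33.136*I)
2652091 + g(1864, p) = 2652091 + √(1864² + (3*I*√122)²) = 2652091 + √(3474496 - 1098) = 2652091 + √3473398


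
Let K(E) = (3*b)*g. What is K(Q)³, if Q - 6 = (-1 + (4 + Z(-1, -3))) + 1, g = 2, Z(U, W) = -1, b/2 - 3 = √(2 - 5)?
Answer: 41472*I*√3 ≈ 71832.0*I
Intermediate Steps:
b = 6 + 2*I*√3 (b = 6 + 2*√(2 - 5) = 6 + 2*√(-3) = 6 + 2*(I*√3) = 6 + 2*I*√3 ≈ 6.0 + 3.4641*I)
Q = 9 (Q = 6 + ((-1 + (4 - 1)) + 1) = 6 + ((-1 + 3) + 1) = 6 + (2 + 1) = 6 + 3 = 9)
K(E) = 36 + 12*I*√3 (K(E) = (3*(6 + 2*I*√3))*2 = (18 + 6*I*√3)*2 = 36 + 12*I*√3)
K(Q)³ = (36 + 12*I*√3)³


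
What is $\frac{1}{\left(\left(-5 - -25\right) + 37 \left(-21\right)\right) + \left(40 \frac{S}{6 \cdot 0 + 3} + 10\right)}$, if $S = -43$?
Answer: $- \frac{3}{3961} \approx -0.00075738$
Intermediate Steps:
$\frac{1}{\left(\left(-5 - -25\right) + 37 \left(-21\right)\right) + \left(40 \frac{S}{6 \cdot 0 + 3} + 10\right)} = \frac{1}{\left(\left(-5 - -25\right) + 37 \left(-21\right)\right) + \left(40 \left(- \frac{43}{6 \cdot 0 + 3}\right) + 10\right)} = \frac{1}{\left(\left(-5 + 25\right) - 777\right) + \left(40 \left(- \frac{43}{0 + 3}\right) + 10\right)} = \frac{1}{\left(20 - 777\right) + \left(40 \left(- \frac{43}{3}\right) + 10\right)} = \frac{1}{-757 + \left(40 \left(\left(-43\right) \frac{1}{3}\right) + 10\right)} = \frac{1}{-757 + \left(40 \left(- \frac{43}{3}\right) + 10\right)} = \frac{1}{-757 + \left(- \frac{1720}{3} + 10\right)} = \frac{1}{-757 - \frac{1690}{3}} = \frac{1}{- \frac{3961}{3}} = - \frac{3}{3961}$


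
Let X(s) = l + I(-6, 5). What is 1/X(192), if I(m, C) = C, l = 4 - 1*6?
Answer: ⅓ ≈ 0.33333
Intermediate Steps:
l = -2 (l = 4 - 6 = -2)
X(s) = 3 (X(s) = -2 + 5 = 3)
1/X(192) = 1/3 = ⅓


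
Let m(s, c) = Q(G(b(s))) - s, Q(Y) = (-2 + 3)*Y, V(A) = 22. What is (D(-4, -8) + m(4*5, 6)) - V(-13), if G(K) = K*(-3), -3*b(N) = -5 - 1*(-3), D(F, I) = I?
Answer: -52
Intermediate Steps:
b(N) = ⅔ (b(N) = -(-5 - 1*(-3))/3 = -(-5 + 3)/3 = -⅓*(-2) = ⅔)
G(K) = -3*K
Q(Y) = Y (Q(Y) = 1*Y = Y)
m(s, c) = -2 - s (m(s, c) = -3*⅔ - s = -2 - s)
(D(-4, -8) + m(4*5, 6)) - V(-13) = (-8 + (-2 - 4*5)) - 1*22 = (-8 + (-2 - 1*20)) - 22 = (-8 + (-2 - 20)) - 22 = (-8 - 22) - 22 = -30 - 22 = -52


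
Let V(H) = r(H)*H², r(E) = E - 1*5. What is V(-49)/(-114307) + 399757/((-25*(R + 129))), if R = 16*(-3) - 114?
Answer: 45801987949/94303275 ≈ 485.69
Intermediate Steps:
r(E) = -5 + E (r(E) = E - 5 = -5 + E)
R = -162 (R = -48 - 114 = -162)
V(H) = H²*(-5 + H) (V(H) = (-5 + H)*H² = H²*(-5 + H))
V(-49)/(-114307) + 399757/((-25*(R + 129))) = ((-49)²*(-5 - 49))/(-114307) + 399757/((-25*(-162 + 129))) = (2401*(-54))*(-1/114307) + 399757/((-25*(-33))) = -129654*(-1/114307) + 399757/825 = 129654/114307 + 399757*(1/825) = 129654/114307 + 399757/825 = 45801987949/94303275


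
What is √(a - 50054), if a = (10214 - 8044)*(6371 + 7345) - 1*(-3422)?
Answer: 4*√1857318 ≈ 5451.3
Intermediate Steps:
a = 29767142 (a = 2170*13716 + 3422 = 29763720 + 3422 = 29767142)
√(a - 50054) = √(29767142 - 50054) = √29717088 = 4*√1857318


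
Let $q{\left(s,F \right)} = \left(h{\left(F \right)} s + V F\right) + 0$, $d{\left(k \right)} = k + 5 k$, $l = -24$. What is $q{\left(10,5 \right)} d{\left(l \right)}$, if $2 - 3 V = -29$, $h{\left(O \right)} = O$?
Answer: $-14640$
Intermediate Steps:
$d{\left(k \right)} = 6 k$
$V = \frac{31}{3}$ ($V = \frac{2}{3} - - \frac{29}{3} = \frac{2}{3} + \frac{29}{3} = \frac{31}{3} \approx 10.333$)
$q{\left(s,F \right)} = \frac{31 F}{3} + F s$ ($q{\left(s,F \right)} = \left(F s + \frac{31 F}{3}\right) + 0 = \left(\frac{31 F}{3} + F s\right) + 0 = \frac{31 F}{3} + F s$)
$q{\left(10,5 \right)} d{\left(l \right)} = \frac{1}{3} \cdot 5 \left(31 + 3 \cdot 10\right) 6 \left(-24\right) = \frac{1}{3} \cdot 5 \left(31 + 30\right) \left(-144\right) = \frac{1}{3} \cdot 5 \cdot 61 \left(-144\right) = \frac{305}{3} \left(-144\right) = -14640$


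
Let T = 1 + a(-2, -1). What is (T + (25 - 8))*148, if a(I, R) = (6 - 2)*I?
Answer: 1480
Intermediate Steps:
a(I, R) = 4*I
T = -7 (T = 1 + 4*(-2) = 1 - 8 = -7)
(T + (25 - 8))*148 = (-7 + (25 - 8))*148 = (-7 + 17)*148 = 10*148 = 1480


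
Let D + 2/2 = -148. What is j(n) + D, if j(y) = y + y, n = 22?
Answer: -105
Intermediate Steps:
D = -149 (D = -1 - 148 = -149)
j(y) = 2*y
j(n) + D = 2*22 - 149 = 44 - 149 = -105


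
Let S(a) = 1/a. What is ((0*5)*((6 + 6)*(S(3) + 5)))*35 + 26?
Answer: 26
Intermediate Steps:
S(a) = 1/a
((0*5)*((6 + 6)*(S(3) + 5)))*35 + 26 = ((0*5)*((6 + 6)*(1/3 + 5)))*35 + 26 = (0*(12*(⅓ + 5)))*35 + 26 = (0*(12*(16/3)))*35 + 26 = (0*64)*35 + 26 = 0*35 + 26 = 0 + 26 = 26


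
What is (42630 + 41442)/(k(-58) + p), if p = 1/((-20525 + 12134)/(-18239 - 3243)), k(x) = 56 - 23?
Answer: 705448152/298385 ≈ 2364.2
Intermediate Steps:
k(x) = 33
p = 21482/8391 (p = 1/(-8391/(-21482)) = 1/(-8391*(-1/21482)) = 1/(8391/21482) = 21482/8391 ≈ 2.5601)
(42630 + 41442)/(k(-58) + p) = (42630 + 41442)/(33 + 21482/8391) = 84072/(298385/8391) = 84072*(8391/298385) = 705448152/298385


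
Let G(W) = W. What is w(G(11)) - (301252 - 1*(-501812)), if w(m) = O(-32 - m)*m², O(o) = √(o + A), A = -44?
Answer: -803064 + 121*I*√87 ≈ -8.0306e+5 + 1128.6*I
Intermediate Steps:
O(o) = √(-44 + o) (O(o) = √(o - 44) = √(-44 + o))
w(m) = m²*√(-76 - m) (w(m) = √(-44 + (-32 - m))*m² = √(-76 - m)*m² = m²*√(-76 - m))
w(G(11)) - (301252 - 1*(-501812)) = 11²*√(-76 - 1*11) - (301252 - 1*(-501812)) = 121*√(-76 - 11) - (301252 + 501812) = 121*√(-87) - 1*803064 = 121*(I*√87) - 803064 = 121*I*√87 - 803064 = -803064 + 121*I*√87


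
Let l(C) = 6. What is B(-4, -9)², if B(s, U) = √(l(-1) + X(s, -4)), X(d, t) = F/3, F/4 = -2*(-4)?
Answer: 50/3 ≈ 16.667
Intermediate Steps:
F = 32 (F = 4*(-2*(-4)) = 4*8 = 32)
X(d, t) = 32/3
B(s, U) = 5*√6/3 (B(s, U) = √(6 + 32/3) = √(50/3) = 5*√6/3)
B(-4, -9)² = (5*√6/3)² = 50/3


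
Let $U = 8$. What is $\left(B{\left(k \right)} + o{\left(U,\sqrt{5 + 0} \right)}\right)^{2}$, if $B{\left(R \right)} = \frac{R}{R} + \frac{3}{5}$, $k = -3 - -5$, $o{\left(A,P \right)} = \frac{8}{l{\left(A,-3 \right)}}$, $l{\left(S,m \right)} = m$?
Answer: $\frac{256}{225} \approx 1.1378$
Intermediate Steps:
$o{\left(A,P \right)} = - \frac{8}{3}$ ($o{\left(A,P \right)} = \frac{8}{-3} = 8 \left(- \frac{1}{3}\right) = - \frac{8}{3}$)
$k = 2$ ($k = -3 + 5 = 2$)
$B{\left(R \right)} = \frac{8}{5}$ ($B{\left(R \right)} = 1 + 3 \cdot \frac{1}{5} = 1 + \frac{3}{5} = \frac{8}{5}$)
$\left(B{\left(k \right)} + o{\left(U,\sqrt{5 + 0} \right)}\right)^{2} = \left(\frac{8}{5} - \frac{8}{3}\right)^{2} = \left(- \frac{16}{15}\right)^{2} = \frac{256}{225}$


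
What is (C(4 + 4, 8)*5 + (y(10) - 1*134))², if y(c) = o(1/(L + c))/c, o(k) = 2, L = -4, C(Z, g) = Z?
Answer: 219961/25 ≈ 8798.4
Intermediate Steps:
y(c) = 2/c
(C(4 + 4, 8)*5 + (y(10) - 1*134))² = ((4 + 4)*5 + (2/10 - 1*134))² = (8*5 + (2*(⅒) - 134))² = (40 + (⅕ - 134))² = (40 - 669/5)² = (-469/5)² = 219961/25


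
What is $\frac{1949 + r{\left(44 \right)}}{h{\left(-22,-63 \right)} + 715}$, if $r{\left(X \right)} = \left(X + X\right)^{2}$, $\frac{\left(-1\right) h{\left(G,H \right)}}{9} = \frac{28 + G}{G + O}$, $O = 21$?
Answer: $\frac{9693}{769} \approx 12.605$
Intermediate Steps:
$h{\left(G,H \right)} = - \frac{9 \left(28 + G\right)}{21 + G}$ ($h{\left(G,H \right)} = - 9 \frac{28 + G}{G + 21} = - 9 \frac{28 + G}{21 + G} = - \frac{9 \left(28 + G\right)}{21 + G}$)
$r{\left(X \right)} = 4 X^{2}$ ($r{\left(X \right)} = \left(2 X\right)^{2} = 4 X^{2}$)
$\frac{1949 + r{\left(44 \right)}}{h{\left(-22,-63 \right)} + 715} = \frac{1949 + 4 \cdot 44^{2}}{\frac{9 \left(-28 - -22\right)}{21 - 22} + 715} = \frac{1949 + 4 \cdot 1936}{\frac{9 \left(-28 + 22\right)}{-1} + 715} = \frac{1949 + 7744}{9 \left(-1\right) \left(-6\right) + 715} = \frac{9693}{54 + 715} = \frac{9693}{769}$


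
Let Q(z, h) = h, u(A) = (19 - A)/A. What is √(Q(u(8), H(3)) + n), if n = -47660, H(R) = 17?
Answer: I*√47643 ≈ 218.27*I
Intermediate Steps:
u(A) = (19 - A)/A
√(Q(u(8), H(3)) + n) = √(17 - 47660) = √(-47643) = I*√47643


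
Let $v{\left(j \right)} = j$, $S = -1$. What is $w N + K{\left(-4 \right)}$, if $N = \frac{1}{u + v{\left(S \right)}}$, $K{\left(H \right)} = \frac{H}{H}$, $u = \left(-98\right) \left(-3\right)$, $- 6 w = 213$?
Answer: $\frac{515}{586} \approx 0.87884$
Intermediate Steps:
$w = - \frac{71}{2}$ ($w = \left(- \frac{1}{6}\right) 213 = - \frac{71}{2} \approx -35.5$)
$u = 294$
$K{\left(H \right)} = 1$
$N = \frac{1}{293}$ ($N = \frac{1}{294 - 1} = \frac{1}{293} \approx 0.003413$)
$w N + K{\left(-4 \right)} = \left(- \frac{71}{2}\right) \frac{1}{293} + 1 = - \frac{71}{586} + 1 = \frac{515}{586}$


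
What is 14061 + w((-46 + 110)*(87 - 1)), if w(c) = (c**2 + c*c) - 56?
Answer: 60602037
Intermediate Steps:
w(c) = -56 + 2*c**2 (w(c) = (c**2 + c**2) - 56 = 2*c**2 - 56 = -56 + 2*c**2)
14061 + w((-46 + 110)*(87 - 1)) = 14061 + (-56 + 2*((-46 + 110)*(87 - 1))**2) = 14061 + (-56 + 2*(64*86)**2) = 14061 + (-56 + 2*5504**2) = 14061 + (-56 + 2*30294016) = 14061 + (-56 + 60588032) = 14061 + 60587976 = 60602037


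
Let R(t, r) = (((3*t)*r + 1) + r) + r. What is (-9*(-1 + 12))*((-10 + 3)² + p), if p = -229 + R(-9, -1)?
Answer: 15246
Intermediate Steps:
R(t, r) = 1 + 2*r + 3*r*t (R(t, r) = ((3*r*t + 1) + r) + r = ((1 + 3*r*t) + r) + r = (1 + r + 3*r*t) + r = 1 + 2*r + 3*r*t)
p = -203 (p = -229 + (1 + 2*(-1) + 3*(-1)*(-9)) = -229 + (1 - 2 + 27) = -229 + 26 = -203)
(-9*(-1 + 12))*((-10 + 3)² + p) = (-9*(-1 + 12))*((-10 + 3)² - 203) = (-9*11)*((-7)² - 203) = -99*(49 - 203) = -99*(-154) = 15246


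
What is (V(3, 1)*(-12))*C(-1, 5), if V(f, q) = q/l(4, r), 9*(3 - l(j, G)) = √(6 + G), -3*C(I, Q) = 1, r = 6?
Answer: 324/239 + 24*√3/239 ≈ 1.5296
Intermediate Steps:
C(I, Q) = -⅓ (C(I, Q) = -⅓*1 = -⅓)
l(j, G) = 3 - √(6 + G)/9
V(f, q) = q/(3 - 2*√3/9) (V(f, q) = q/(3 - √(6 + 6)/9) = q/(3 - 2*√3/9))
(V(3, 1)*(-12))*C(-1, 5) = (((81/239)*1 + (6/239)*1*√3)*(-12))*(-⅓) = ((81/239 + 6*√3/239)*(-12))*(-⅓) = (-972/239 - 72*√3/239)*(-⅓) = 324/239 + 24*√3/239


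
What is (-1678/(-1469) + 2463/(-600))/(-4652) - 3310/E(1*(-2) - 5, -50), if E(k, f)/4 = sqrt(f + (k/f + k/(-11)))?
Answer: 870449/1366757600 + 8275*I*sqrt(595606)/54146 ≈ 0.00063687 + 117.95*I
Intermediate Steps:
E(k, f) = 4*sqrt(f - k/11 + k/f) (E(k, f) = 4*sqrt(f + (k/f + k/(-11))) = 4*sqrt(f + (k/f + k*(-1/11))) = 4*sqrt(f + (k/f - k/11)) = 4*sqrt(f + (-k/11 + k/f)) = 4*sqrt(f - k/11 + k/f))
(-1678/(-1469) + 2463/(-600))/(-4652) - 3310/E(1*(-2) - 5, -50) = (-1678/(-1469) + 2463/(-600))/(-4652) - 3310*11/(4*sqrt(-11*(1*(-2) - 5) + 121*(-50) + 121*(1*(-2) - 5)/(-50))) = (-1678*(-1/1469) + 2463*(-1/600))*(-1/4652) - 3310*11/(4*sqrt(-11*(-2 - 5) - 6050 + 121*(-2 - 5)*(-1/50))) = (1678/1469 - 821/200)*(-1/4652) - 3310*11/(4*sqrt(-11*(-7) - 6050 + 121*(-7)*(-1/50))) = -870449/293800*(-1/4652) - 3310*11/(4*sqrt(77 - 6050 + 847/50)) = 870449/1366757600 - 3310*(-5*I*sqrt(595606)/108292) = 870449/1366757600 - (-8275)*I*sqrt(595606)/54146 = 870449/1366757600 + 8275*I*sqrt(595606)/54146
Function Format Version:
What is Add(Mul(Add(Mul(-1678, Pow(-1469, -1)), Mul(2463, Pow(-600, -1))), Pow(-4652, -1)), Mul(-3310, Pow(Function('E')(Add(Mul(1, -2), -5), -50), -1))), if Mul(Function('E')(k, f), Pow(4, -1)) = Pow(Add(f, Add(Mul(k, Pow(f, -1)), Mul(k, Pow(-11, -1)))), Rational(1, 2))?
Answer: Add(Rational(870449, 1366757600), Mul(Rational(8275, 54146), I, Pow(595606, Rational(1, 2)))) ≈ Add(0.00063687, Mul(117.95, I))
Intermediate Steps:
Function('E')(k, f) = Mul(4, Pow(Add(f, Mul(Rational(-1, 11), k), Mul(k, Pow(f, -1))), Rational(1, 2))) (Function('E')(k, f) = Mul(4, Pow(Add(f, Add(Mul(k, Pow(f, -1)), Mul(k, Pow(-11, -1)))), Rational(1, 2))) = Mul(4, Pow(Add(f, Add(Mul(k, Pow(f, -1)), Mul(k, Rational(-1, 11)))), Rational(1, 2))) = Mul(4, Pow(Add(f, Add(Mul(k, Pow(f, -1)), Mul(Rational(-1, 11), k))), Rational(1, 2))) = Mul(4, Pow(Add(f, Add(Mul(Rational(-1, 11), k), Mul(k, Pow(f, -1)))), Rational(1, 2))) = Mul(4, Pow(Add(f, Mul(Rational(-1, 11), k), Mul(k, Pow(f, -1))), Rational(1, 2))))
Add(Mul(Add(Mul(-1678, Pow(-1469, -1)), Mul(2463, Pow(-600, -1))), Pow(-4652, -1)), Mul(-3310, Pow(Function('E')(Add(Mul(1, -2), -5), -50), -1))) = Add(Mul(Add(Mul(-1678, Pow(-1469, -1)), Mul(2463, Pow(-600, -1))), Pow(-4652, -1)), Mul(-3310, Pow(Mul(Rational(4, 11), Pow(Add(Mul(-11, Add(Mul(1, -2), -5)), Mul(121, -50), Mul(121, Add(Mul(1, -2), -5), Pow(-50, -1))), Rational(1, 2))), -1))) = Add(Mul(Add(Mul(-1678, Rational(-1, 1469)), Mul(2463, Rational(-1, 600))), Rational(-1, 4652)), Mul(-3310, Pow(Mul(Rational(4, 11), Pow(Add(Mul(-11, Add(-2, -5)), -6050, Mul(121, Add(-2, -5), Rational(-1, 50))), Rational(1, 2))), -1))) = Add(Mul(Add(Rational(1678, 1469), Rational(-821, 200)), Rational(-1, 4652)), Mul(-3310, Pow(Mul(Rational(4, 11), Pow(Add(Mul(-11, -7), -6050, Mul(121, -7, Rational(-1, 50))), Rational(1, 2))), -1))) = Add(Mul(Rational(-870449, 293800), Rational(-1, 4652)), Mul(-3310, Pow(Mul(Rational(4, 11), Pow(Add(77, -6050, Rational(847, 50)), Rational(1, 2))), -1))) = Add(Rational(870449, 1366757600), Mul(-3310, Pow(Mul(Rational(4, 11), Pow(Rational(-297803, 50), Rational(1, 2))), -1))) = Add(Rational(870449, 1366757600), Mul(-3310, Pow(Mul(Rational(4, 11), Mul(Rational(1, 10), I, Pow(595606, Rational(1, 2)))), -1))) = Add(Rational(870449, 1366757600), Mul(-3310, Pow(Mul(Rational(2, 55), I, Pow(595606, Rational(1, 2))), -1))) = Add(Rational(870449, 1366757600), Mul(-3310, Mul(Rational(-5, 108292), I, Pow(595606, Rational(1, 2))))) = Add(Rational(870449, 1366757600), Mul(Rational(8275, 54146), I, Pow(595606, Rational(1, 2))))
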